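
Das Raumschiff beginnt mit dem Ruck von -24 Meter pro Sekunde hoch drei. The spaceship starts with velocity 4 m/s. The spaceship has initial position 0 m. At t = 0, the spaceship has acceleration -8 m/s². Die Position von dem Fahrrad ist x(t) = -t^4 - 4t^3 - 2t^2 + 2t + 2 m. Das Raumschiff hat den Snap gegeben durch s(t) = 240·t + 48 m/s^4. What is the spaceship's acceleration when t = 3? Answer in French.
Nous devons trouver l'intégrale de notre équation du snap s(t) = 240·t + 48 2 fois. La primitive du snap est le jerk. En utilisant j(0) = -24, nous obtenons j(t) = 120·t^2 + 48·t - 24. En prenant ∫j(t)dt et en appliquant a(0) = -8, nous trouvons a(t) = 40·t^3 + 24·t^2 - 24·t - 8. De l'équation de l'accélération a(t) = 40·t^3 + 24·t^2 - 24·t - 8, nous substituons t = 3 pour obtenir a = 1216.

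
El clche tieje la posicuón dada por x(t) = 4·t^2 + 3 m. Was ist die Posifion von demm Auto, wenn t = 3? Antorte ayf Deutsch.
Aus der Gleichung für die Position x(t) = 4·t^2 + 3, setzen wir t = 3 ein und erhalten x = 39.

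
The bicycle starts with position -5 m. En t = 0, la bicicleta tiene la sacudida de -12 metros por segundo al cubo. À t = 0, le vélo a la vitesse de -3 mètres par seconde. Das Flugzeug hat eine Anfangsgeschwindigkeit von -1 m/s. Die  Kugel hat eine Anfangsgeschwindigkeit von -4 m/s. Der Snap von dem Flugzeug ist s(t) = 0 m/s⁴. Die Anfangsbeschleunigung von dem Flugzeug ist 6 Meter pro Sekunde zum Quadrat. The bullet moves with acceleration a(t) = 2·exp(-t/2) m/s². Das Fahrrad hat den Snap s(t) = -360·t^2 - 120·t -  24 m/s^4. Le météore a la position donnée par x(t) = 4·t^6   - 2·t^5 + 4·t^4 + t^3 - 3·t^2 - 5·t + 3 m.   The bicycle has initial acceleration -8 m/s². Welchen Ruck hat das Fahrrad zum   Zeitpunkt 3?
Ausgehend von dem Snap s(t) = -360·t^2 - 120·t - 24, nehmen wir 1 Integral. Das Integral von dem Snap, mit j(0) = -12, ergibt den Ruck: j(t) = -120·t^3 - 60·t^2 - 24·t - 12. Mit j(t) = -120·t^3 - 60·t^2 - 24·t - 12 und Einsetzen von t = 3, finden wir j = -3864.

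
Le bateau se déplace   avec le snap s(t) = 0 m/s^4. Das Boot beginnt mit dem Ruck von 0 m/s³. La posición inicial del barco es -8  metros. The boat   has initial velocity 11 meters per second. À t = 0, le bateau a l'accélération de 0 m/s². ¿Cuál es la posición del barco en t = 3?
Para resolver esto, necesitamos tomar 4 integrales de nuestra ecuación del snap s(t) = 0. Tomando ∫s(t)dt y aplicando j(0) = 0, encontramos j(t) = 0. Integrando la sacudida y usando la condición inicial a(0) = 0, obtenemos a(t) = 0. Integrando la aceleración y usando la condición inicial v(0) = 11, obtenemos v(t) = 11. Integrando la velocidad y usando la condición inicial x(0) = -8, obtenemos x(t) = 11·t - 8. De la ecuación de la posición x(t) = 11·t - 8, sustituimos t = 3 para obtener x = 25.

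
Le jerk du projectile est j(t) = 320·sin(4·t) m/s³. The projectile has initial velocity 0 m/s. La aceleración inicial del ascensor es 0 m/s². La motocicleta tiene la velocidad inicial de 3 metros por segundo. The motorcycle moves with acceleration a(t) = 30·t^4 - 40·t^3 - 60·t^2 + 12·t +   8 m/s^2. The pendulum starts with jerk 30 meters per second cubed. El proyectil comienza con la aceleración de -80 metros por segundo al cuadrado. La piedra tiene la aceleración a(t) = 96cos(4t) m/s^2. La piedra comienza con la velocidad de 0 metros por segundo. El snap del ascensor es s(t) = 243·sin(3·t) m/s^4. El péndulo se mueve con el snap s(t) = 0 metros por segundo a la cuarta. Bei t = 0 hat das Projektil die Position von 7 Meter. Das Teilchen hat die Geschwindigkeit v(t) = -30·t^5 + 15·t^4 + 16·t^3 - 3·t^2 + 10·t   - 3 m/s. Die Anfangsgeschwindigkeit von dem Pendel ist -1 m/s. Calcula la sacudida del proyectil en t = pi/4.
Usando j(t) = 320·sin(4·t) y sustituyendo t = pi/4, encontramos j = 0.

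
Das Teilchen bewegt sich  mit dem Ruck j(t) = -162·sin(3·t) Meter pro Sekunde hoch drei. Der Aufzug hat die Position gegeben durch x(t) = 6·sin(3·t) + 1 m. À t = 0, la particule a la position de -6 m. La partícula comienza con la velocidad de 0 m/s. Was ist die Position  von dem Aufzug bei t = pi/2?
Mit x(t) = 6·sin(3·t) + 1 und Einsetzen von t = pi/2, finden wir x = -5.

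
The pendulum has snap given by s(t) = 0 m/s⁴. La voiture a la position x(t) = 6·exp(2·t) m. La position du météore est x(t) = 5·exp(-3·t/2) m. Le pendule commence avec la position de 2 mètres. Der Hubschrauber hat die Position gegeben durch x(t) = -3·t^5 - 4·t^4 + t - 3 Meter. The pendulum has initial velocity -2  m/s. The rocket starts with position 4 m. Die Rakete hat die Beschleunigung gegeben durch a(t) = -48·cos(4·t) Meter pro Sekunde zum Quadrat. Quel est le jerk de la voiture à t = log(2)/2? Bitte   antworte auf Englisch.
To solve this, we need to take 3 derivatives of our position equation x(t) = 6·exp(2·t). Taking d/dt of x(t), we find v(t) = 12·exp(2·t). Taking d/dt of v(t), we find a(t) = 24·exp(2·t). Taking d/dt of a(t), we find j(t) = 48·exp(2·t). We have jerk j(t) = 48·exp(2·t). Substituting t = log(2)/2: j(log(2)/2) = 96.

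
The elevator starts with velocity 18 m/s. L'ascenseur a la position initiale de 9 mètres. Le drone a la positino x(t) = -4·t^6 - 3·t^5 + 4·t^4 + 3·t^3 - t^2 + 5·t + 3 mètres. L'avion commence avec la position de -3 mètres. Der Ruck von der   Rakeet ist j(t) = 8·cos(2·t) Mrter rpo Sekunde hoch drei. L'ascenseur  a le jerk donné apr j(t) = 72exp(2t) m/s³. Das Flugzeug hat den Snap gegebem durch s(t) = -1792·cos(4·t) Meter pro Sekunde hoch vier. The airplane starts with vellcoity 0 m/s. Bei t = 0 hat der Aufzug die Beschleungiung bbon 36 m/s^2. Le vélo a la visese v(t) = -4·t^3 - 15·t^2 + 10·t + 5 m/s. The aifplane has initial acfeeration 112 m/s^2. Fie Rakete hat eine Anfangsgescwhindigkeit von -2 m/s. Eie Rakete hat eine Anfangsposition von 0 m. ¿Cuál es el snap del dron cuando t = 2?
Partiendo de la posición x(t) = -4·t^6 - 3·t^5 + 4·t^4 + 3·t^3 - t^2 + 5·t + 3, tomamos 4 derivadas. La derivada de la posición da la velocidad: v(t) = -24·t^5 - 15·t^4 + 16·t^3 + 9·t^2 - 2·t + 5. La derivada de la velocidad da la aceleración: a(t) = -120·t^4 - 60·t^3 + 48·t^2 + 18·t - 2. La derivada de la aceleración da la sacudida: j(t) = -480·t^3 - 180·t^2 + 96·t + 18. La derivada de la sacudida da el snap: s(t) = -1440·t^2 - 360·t + 96. Usando s(t) = -1440·t^2 - 360·t + 96 y sustituyendo t = 2, encontramos s = -6384.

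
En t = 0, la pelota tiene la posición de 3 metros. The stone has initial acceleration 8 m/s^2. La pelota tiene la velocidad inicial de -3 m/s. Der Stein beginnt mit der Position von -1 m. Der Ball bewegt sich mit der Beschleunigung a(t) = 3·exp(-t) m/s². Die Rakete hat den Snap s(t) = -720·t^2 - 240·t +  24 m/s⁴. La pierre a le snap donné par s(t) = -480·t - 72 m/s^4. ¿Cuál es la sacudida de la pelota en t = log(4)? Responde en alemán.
Ausgehend von der Beschleunigung a(t) = 3·exp(-t), nehmen wir 1 Ableitung. Mit d/dt von a(t) finden wir j(t) = -3·exp(-t). Wir haben den Ruck j(t) = -3·exp(-t). Durch Einsetzen von t = log(4): j(log(4)) = -3/4.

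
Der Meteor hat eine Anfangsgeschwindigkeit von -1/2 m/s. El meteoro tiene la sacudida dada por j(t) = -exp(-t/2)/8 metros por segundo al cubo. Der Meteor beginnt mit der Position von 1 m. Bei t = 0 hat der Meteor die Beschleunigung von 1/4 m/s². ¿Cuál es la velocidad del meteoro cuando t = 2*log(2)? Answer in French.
En partant du jerk j(t) = -exp(-t/2)/8, nous prenons 2 intégrales. En prenant ∫j(t)dt et en appliquant a(0) = 1/4, nous trouvons a(t) = exp(-t/2)/4. L'intégrale de l'accélération est la vitesse. En utilisant v(0) = -1/2, nous obtenons v(t) = -exp(-t/2)/2. Nous avons la vitesse v(t) = -exp(-t/2)/2. En substituant t = 2*log(2): v(2*log(2)) = -1/4.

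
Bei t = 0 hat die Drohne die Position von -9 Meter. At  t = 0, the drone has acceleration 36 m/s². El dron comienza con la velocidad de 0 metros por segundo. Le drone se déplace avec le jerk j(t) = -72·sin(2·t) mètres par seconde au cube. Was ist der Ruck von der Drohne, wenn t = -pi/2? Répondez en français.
De l'équation du jerk j(t) = -72·sin(2·t), nous substituons t = -pi/2 pour obtenir j = 0.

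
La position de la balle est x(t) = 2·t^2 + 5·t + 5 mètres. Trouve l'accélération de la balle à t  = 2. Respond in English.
Starting from position x(t) = 2·t^2 + 5·t + 5, we take 2 derivatives. Differentiating position, we get velocity: v(t) = 4·t + 5. Taking d/dt of v(t), we find a(t) = 4. From the given acceleration equation a(t) = 4, we substitute t = 2 to get a = 4.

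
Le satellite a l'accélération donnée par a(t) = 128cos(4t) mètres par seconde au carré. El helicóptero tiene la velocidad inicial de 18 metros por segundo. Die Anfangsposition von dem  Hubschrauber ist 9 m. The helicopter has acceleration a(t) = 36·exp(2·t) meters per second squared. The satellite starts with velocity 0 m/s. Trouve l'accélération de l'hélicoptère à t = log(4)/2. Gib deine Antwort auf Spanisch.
Tenemos la aceleración a(t) = 36·exp(2·t). Sustituyendo t = log(4)/2: a(log(4)/2) = 144.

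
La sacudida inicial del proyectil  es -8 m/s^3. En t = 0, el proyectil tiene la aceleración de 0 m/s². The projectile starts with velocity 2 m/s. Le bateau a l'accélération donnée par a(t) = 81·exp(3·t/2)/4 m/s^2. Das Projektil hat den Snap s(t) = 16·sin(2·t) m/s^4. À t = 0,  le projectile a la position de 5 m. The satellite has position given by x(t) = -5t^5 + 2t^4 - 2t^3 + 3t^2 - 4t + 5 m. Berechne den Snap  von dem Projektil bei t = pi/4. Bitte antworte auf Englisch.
Using s(t) = 16·sin(2·t) and substituting t = pi/4, we find s = 16.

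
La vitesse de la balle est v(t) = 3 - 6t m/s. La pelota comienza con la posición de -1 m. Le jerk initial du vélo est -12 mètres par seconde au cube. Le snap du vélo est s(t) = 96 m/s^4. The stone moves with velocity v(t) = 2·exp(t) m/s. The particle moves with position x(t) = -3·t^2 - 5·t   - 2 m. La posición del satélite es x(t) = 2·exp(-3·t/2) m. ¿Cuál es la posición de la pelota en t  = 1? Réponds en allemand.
Wir müssen unsere Gleichung für die Geschwindigkeit v(t) = 3 - 6·t 1-mal integrieren. Das Integral von der Geschwindigkeit ist die Position. Mit x(0) = -1 erhalten wir x(t) = -3·t^2 + 3·t - 1. Aus der Gleichung für die Position x(t) = -3·t^2 + 3·t - 1, setzen wir t = 1 ein und erhalten x = -1.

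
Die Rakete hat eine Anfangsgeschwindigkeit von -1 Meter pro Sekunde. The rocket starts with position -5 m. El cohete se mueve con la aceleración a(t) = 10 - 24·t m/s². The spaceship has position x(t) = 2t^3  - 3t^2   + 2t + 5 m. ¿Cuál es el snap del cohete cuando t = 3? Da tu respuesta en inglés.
We must differentiate our acceleration equation a(t) = 10 - 24·t 2 times. Taking d/dt of a(t), we find j(t) = -24. Differentiating jerk, we get snap: s(t) = 0. We have snap s(t) = 0. Substituting t = 3: s(3) = 0.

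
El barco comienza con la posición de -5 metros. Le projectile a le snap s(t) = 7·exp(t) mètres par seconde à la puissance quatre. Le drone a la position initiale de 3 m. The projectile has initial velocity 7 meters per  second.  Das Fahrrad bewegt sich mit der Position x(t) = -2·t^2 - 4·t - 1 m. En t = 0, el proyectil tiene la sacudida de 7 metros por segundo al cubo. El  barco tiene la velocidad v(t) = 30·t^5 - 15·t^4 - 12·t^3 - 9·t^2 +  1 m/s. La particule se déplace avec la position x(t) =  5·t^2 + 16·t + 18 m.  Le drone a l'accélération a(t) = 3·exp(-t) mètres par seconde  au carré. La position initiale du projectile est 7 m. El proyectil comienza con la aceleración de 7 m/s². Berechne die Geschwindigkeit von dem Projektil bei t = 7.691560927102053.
Wir müssen die Stammfunktion unserer Gleichung für den Snap s(t) = 7·exp(t) 3-mal finden. Mit ∫s(t)dt und Anwendung von j(0) = 7, finden wir j(t) = 7·exp(t). Mit ∫j(t)dt und Anwendung von a(0) = 7, finden wir a(t) = 7·exp(t). Die Stammfunktion von der Beschleunigung ist die Geschwindigkeit. Mit v(0) = 7 erhalten wir v(t) = 7·exp(t). Wir haben die Geschwindigkeit v(t) = 7·exp(t). Durch Einsetzen von t = 7.691560927102053: v(7.691560927102053) = 15328.5299892738.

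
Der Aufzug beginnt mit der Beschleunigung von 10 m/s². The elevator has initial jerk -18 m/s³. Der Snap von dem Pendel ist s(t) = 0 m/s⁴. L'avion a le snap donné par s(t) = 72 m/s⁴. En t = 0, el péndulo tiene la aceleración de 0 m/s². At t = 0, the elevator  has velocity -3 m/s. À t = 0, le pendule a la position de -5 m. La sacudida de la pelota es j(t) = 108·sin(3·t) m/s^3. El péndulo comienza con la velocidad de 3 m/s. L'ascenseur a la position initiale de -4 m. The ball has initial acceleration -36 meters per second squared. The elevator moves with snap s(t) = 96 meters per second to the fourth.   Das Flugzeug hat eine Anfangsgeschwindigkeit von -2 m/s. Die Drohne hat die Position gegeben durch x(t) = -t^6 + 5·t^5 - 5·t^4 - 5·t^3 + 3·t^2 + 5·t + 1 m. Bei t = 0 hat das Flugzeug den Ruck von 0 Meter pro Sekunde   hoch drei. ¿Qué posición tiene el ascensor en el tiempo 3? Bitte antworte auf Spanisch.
Debemos encontrar la integral de nuestra ecuación del snap s(t) = 96 4 veces. Integrando el snap y usando la condición inicial j(0) = -18, obtenemos j(t) = 96·t - 18. Integrando la sacudida y usando la condición inicial a(0) = 10, obtenemos a(t) = 48·t^2 - 18·t + 10. Tomando ∫a(t)dt y aplicando v(0) = -3, encontramos v(t) = 16·t^3 - 9·t^2 + 10·t - 3. Integrando la velocidad y usando la condición inicial x(0) = -4, obtenemos x(t) = 4·t^4 - 3·t^3 + 5·t^2 - 3·t - 4. De la ecuación de la posición x(t) = 4·t^4 - 3·t^3 + 5·t^2 - 3·t - 4, sustituimos t = 3 para obtener x = 275.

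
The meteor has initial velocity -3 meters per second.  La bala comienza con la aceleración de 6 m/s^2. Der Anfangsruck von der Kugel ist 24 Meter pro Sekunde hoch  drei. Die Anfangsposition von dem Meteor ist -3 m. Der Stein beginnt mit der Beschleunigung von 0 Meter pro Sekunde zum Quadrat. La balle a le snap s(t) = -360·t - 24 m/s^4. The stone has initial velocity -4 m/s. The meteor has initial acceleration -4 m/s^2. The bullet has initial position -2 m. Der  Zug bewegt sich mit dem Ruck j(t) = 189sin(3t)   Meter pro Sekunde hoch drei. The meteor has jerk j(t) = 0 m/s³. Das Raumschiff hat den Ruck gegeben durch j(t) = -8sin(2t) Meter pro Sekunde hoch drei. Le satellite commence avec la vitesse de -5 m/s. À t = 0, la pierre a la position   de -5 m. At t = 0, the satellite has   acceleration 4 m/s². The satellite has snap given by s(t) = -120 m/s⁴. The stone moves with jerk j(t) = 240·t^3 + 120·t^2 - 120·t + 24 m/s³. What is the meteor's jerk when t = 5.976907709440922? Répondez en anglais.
Using j(t) = 0 and substituting t = 5.976907709440922, we find j = 0.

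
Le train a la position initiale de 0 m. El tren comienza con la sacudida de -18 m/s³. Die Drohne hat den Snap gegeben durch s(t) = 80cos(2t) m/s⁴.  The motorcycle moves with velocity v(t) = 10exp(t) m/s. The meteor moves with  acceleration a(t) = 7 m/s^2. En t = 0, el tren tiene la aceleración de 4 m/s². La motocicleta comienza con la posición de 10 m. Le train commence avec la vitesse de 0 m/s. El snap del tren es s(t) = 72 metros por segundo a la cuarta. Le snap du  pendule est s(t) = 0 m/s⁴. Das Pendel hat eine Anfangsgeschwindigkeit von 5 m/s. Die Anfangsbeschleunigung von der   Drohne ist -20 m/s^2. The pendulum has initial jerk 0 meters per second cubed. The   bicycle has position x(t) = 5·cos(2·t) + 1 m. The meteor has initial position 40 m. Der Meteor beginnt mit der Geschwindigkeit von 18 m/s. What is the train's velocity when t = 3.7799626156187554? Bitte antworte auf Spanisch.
Partiendo del snap s(t) = 72, tomamos 3 antiderivadas. La integral del snap es la sacudida. Usando j(0) = -18, obtenemos j(t) = 72·t - 18. Integrando la sacudida y usando la condición inicial a(0) = 4, obtenemos a(t) = 36·t^2 - 18·t + 4. La antiderivada de la aceleración es la velocidad. Usando v(0) = 0, obtenemos v(t) = t·(12·t^2 - 9·t + 4). Tenemos la velocidad v(t) = t·(12·t^2 - 9·t + 4). Sustituyendo t = 3.7799626156187554: v(3.7799626156187554) = 534.629388405633.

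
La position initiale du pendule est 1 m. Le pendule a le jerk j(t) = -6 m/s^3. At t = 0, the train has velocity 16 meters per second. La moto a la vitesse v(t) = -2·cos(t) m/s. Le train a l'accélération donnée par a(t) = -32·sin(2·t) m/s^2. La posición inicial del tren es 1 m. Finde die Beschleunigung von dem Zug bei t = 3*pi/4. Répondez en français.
En utilisant a(t) = -32·sin(2·t) et en substituant t = 3*pi/4, nous trouvons a = 32.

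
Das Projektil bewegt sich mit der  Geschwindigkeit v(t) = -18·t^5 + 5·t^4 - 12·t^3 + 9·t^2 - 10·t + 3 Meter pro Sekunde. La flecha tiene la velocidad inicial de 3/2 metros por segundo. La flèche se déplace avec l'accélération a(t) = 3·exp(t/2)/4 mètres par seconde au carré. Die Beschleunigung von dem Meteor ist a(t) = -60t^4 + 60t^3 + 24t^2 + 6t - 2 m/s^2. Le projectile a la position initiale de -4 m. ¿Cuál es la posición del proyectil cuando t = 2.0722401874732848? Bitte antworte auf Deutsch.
Um dies zu lösen, müssen wir 1 Integral unserer Gleichung für die Geschwindigkeit v(t) = -18·t^5 + 5·t^4 - 12·t^3 + 9·t^2 - 10·t + 3 finden. Das Integral von der Geschwindigkeit ist die Position. Mit x(0) = -4 erhalten wir x(t) = -3·t^6 + t^5 - 3·t^4 + 3·t^3 - 5·t^2 + 3·t - 4. Mit x(t) = -3·t^6 + t^5 - 3·t^4 + 3·t^3 - 5·t^2 + 3·t - 4 und Einsetzen von t = 2.0722401874732848, finden wir x = -247.220035965421.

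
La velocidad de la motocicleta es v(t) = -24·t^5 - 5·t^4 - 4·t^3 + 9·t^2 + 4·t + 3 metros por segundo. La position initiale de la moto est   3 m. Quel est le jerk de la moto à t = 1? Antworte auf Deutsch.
Um dies zu lösen, müssen wir 2 Ableitungen unserer Gleichung für die Geschwindigkeit v(t) = -24·t^5 - 5·t^4 - 4·t^3 + 9·t^2 + 4·t + 3 nehmen. Mit d/dt von v(t) finden wir a(t) = -120·t^4 - 20·t^3 - 12·t^2 + 18·t + 4. Die Ableitung von der Beschleunigung ergibt den Ruck: j(t) = -480·t^3 - 60·t^2 - 24·t + 18. Wir haben den Ruck j(t) = -480·t^3 - 60·t^2 - 24·t + 18. Durch Einsetzen von t = 1: j(1) = -546.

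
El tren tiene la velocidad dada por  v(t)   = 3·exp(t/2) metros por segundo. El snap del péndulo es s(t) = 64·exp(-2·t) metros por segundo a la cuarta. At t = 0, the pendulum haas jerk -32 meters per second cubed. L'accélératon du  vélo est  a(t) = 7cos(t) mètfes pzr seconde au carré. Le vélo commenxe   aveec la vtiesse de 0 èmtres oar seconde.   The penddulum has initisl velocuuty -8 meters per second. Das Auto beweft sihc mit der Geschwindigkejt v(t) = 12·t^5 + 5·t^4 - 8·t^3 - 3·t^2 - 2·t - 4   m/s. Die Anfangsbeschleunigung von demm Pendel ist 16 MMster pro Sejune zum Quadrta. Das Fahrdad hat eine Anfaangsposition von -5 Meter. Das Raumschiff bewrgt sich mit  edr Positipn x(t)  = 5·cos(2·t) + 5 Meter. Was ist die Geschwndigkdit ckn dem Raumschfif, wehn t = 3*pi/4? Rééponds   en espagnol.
Partiendo de la posición x(t) = 5·cos(2·t) + 5, tomamos 1 derivada. Derivando la posición, obtenemos la velocidad: v(t) = -10·sin(2·t). De la ecuación de la velocidad v(t) = -10·sin(2·t), sustituimos t = 3*pi/4 para obtener v = 10.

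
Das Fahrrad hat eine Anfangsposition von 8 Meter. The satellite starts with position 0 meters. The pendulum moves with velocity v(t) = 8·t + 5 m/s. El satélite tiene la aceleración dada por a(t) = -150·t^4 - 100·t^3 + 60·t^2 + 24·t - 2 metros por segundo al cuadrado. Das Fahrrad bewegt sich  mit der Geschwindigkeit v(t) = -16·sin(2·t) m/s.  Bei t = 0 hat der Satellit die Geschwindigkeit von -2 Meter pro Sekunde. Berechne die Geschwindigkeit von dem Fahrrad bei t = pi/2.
Mit v(t) = -16·sin(2·t) und Einsetzen von t = pi/2, finden wir v = 0.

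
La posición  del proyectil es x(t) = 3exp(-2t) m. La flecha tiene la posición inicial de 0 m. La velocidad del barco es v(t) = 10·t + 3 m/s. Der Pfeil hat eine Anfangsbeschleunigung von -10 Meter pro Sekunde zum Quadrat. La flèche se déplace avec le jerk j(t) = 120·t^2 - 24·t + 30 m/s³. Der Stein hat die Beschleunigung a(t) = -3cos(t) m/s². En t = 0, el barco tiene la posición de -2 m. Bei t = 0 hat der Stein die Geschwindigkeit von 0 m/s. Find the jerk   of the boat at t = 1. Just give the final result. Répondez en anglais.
The answer is 0.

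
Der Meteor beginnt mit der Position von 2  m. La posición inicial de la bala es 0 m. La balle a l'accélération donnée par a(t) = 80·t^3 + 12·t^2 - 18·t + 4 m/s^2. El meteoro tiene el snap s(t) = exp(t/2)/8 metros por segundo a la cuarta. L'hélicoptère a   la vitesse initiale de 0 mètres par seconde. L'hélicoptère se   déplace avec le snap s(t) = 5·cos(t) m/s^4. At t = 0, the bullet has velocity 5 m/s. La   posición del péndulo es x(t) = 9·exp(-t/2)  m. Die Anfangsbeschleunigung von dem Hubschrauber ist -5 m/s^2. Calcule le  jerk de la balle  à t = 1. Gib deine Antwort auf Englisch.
Starting from acceleration a(t) = 80·t^3 + 12·t^2 - 18·t + 4, we take 1 derivative. The derivative of acceleration gives jerk: j(t) = 240·t^2 + 24·t - 18. Using j(t) = 240·t^2 + 24·t - 18 and substituting t = 1, we find j = 246.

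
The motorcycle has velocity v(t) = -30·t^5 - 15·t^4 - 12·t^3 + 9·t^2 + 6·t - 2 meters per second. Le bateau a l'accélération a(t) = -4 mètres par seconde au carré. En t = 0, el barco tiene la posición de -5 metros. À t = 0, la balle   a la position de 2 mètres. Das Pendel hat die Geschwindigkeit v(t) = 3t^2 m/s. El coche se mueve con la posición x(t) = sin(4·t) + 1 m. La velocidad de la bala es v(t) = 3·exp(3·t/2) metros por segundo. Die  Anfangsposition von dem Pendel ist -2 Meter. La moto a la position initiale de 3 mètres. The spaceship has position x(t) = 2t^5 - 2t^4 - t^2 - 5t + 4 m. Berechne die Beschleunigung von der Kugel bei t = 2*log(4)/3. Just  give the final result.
Die Antwort ist 18.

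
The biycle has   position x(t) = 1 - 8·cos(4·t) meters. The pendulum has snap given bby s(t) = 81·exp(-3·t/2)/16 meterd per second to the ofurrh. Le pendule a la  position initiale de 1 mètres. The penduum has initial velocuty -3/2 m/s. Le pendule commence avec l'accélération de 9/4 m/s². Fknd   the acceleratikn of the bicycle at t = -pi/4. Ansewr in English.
We must differentiate our position equation x(t) = 1 - 8·cos(4·t) 2 times. Differentiating position, we get velocity: v(t) = 32·sin(4·t). Differentiating velocity, we get acceleration: a(t) = 128·cos(4·t). We have acceleration a(t) = 128·cos(4·t). Substituting t = -pi/4: a(-pi/4) = -128.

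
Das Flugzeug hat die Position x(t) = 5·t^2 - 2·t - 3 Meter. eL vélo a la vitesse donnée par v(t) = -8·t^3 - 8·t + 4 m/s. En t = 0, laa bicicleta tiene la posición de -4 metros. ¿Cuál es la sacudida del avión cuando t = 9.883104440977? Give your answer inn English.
We must differentiate our position equation x(t) = 5·t^2 - 2·t - 3 3 times. Taking d/dt of x(t), we find v(t) = 10·t - 2. Taking d/dt of v(t), we find a(t) = 10. Differentiating acceleration, we get jerk: j(t) = 0. From the given jerk equation j(t) = 0, we substitute t = 9.883104440977 to get j = 0.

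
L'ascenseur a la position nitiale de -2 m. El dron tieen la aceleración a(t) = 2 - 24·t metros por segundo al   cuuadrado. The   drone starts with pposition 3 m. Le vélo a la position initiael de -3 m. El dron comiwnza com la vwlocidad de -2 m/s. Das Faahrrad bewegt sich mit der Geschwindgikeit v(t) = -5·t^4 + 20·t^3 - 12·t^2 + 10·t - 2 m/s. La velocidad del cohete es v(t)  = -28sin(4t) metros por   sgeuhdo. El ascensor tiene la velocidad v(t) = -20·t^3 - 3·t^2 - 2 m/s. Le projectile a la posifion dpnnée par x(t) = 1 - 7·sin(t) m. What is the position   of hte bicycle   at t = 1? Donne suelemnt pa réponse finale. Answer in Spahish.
La posición en t = 1 es x = 0.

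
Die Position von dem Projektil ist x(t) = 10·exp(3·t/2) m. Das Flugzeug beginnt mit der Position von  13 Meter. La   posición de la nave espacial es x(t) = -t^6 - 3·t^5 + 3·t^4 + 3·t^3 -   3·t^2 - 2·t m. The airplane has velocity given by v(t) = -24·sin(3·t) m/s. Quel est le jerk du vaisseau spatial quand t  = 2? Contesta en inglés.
To solve this, we need to take 3 derivatives of our position equation x(t) = -t^6 - 3·t^5 + 3·t^4 + 3·t^3 - 3·t^2 - 2·t. The derivative of position gives velocity: v(t) = -6·t^5 - 15·t^4 + 12·t^3 + 9·t^2 - 6·t - 2. Taking d/dt of v(t), we find a(t) = -30·t^4 - 60·t^3 + 36·t^2 + 18·t - 6. The derivative of acceleration gives jerk: j(t) = -120·t^3 - 180·t^2 + 72·t + 18. From the given jerk equation j(t) = -120·t^3 - 180·t^2 + 72·t + 18, we substitute t = 2 to get j = -1518.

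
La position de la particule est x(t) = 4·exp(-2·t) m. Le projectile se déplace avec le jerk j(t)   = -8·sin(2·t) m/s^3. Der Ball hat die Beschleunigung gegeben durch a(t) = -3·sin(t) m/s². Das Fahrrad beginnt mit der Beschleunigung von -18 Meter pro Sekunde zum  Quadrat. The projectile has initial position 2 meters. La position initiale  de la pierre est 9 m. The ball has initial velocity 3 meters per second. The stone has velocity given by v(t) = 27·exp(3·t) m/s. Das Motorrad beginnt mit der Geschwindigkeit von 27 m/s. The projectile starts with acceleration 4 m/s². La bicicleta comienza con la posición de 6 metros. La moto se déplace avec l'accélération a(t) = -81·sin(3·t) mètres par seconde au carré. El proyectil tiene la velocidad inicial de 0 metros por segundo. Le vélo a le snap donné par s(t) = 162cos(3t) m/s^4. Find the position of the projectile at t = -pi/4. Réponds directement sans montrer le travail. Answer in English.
The answer is 3.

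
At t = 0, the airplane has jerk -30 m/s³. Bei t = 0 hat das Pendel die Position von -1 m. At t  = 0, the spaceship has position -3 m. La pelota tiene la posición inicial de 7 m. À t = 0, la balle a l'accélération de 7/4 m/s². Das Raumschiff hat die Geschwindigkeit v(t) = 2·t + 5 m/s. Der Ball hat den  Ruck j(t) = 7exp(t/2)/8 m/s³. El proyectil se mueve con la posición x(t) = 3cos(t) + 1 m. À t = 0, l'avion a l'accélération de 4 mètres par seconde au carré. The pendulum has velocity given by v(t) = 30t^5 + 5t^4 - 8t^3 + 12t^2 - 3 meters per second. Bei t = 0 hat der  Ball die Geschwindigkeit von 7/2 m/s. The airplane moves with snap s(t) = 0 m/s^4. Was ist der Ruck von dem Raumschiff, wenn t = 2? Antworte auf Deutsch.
Wir müssen unsere Gleichung für die Geschwindigkeit v(t) = 2·t + 5 2-mal ableiten. Durch Ableiten von der Geschwindigkeit erhalten wir die Beschleunigung: a(t) = 2. Mit d/dt von a(t) finden wir j(t) = 0. Mit j(t) = 0 und Einsetzen von t = 2, finden wir j = 0.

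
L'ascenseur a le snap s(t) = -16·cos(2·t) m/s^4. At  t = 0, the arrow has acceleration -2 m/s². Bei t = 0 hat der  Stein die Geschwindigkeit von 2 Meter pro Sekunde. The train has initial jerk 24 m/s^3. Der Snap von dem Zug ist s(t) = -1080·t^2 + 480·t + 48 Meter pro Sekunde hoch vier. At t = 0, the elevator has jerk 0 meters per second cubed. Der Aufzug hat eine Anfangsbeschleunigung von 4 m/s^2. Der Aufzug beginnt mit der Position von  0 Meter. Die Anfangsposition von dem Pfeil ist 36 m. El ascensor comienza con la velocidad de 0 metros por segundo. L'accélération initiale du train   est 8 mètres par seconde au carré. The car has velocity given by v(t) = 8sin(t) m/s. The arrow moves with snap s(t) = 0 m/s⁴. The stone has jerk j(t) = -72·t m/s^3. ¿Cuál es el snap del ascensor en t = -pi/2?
Tenemos el snap s(t) = -16·cos(2·t). Sustituyendo t = -pi/2: s(-pi/2) = 16.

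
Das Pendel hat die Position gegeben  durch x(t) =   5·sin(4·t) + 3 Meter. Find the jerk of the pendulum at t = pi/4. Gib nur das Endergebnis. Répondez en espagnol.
La respuesta es 320.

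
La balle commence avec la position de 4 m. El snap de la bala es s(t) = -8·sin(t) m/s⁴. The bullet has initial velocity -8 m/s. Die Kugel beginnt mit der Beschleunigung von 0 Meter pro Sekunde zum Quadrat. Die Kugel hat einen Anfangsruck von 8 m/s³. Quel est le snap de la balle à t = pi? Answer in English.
From the given snap equation s(t) = -8·sin(t), we substitute t = pi to get s = 0.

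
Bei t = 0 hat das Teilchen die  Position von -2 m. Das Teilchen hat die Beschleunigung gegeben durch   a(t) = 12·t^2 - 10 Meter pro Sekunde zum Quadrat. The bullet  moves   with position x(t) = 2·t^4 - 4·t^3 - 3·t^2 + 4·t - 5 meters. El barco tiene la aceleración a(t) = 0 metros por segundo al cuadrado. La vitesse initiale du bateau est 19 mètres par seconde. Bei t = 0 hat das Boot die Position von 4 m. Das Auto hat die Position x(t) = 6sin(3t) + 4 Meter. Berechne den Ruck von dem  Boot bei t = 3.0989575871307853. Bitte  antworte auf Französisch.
Nous devons dériver notre équation de l'accélération a(t) = 0 1 fois. En prenant d/dt de a(t), nous trouvons j(t) = 0. Nous avons le jerk j(t) = 0. En substituant t = 3.0989575871307853: j(3.0989575871307853) = 0.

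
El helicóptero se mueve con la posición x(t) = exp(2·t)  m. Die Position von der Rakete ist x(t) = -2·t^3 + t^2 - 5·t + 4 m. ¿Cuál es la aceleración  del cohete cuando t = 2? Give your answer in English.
Starting from position x(t) = -2·t^3 + t^2 - 5·t + 4, we take 2 derivatives. Differentiating position, we get velocity: v(t) = -6·t^2 + 2·t - 5. The derivative of velocity gives acceleration: a(t) = 2 - 12·t. We have acceleration a(t) = 2 - 12·t. Substituting t = 2: a(2) = -22.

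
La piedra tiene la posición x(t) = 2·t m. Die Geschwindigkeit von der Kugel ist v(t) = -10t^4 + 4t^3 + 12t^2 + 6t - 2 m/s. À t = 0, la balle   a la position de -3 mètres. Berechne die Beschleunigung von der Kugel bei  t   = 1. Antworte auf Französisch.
En partant de la vitesse v(t) = -10·t^4 + 4·t^3 + 12·t^2 + 6·t - 2, nous prenons 1 dérivée. En dérivant la vitesse, nous obtenons l'accélération: a(t) = -40·t^3 + 12·t^2 + 24·t + 6. De l'équation de l'accélération a(t) = -40·t^3 + 12·t^2 + 24·t + 6, nous substituons t = 1 pour obtenir a = 2.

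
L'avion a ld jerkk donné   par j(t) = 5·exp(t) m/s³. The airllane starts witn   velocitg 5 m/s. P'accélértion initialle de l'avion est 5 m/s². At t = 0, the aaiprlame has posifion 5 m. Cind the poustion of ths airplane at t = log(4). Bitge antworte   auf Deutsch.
Um dies zu lösen, müssen wir 3 Integrale unserer Gleichung für den Ruck j(t) = 5·exp(t) finden. Die Stammfunktion von dem Ruck ist die Beschleunigung. Mit a(0) = 5 erhalten wir a(t) = 5·exp(t). Das Integral von der Beschleunigung, mit v(0) = 5, ergibt die Geschwindigkeit: v(t) = 5·exp(t). Das Integral von der Geschwindigkeit, mit x(0) = 5, ergibt die Position: x(t) = 5·exp(t). Aus der Gleichung für die Position x(t) = 5·exp(t), setzen wir t = log(4) ein und erhalten x = 20.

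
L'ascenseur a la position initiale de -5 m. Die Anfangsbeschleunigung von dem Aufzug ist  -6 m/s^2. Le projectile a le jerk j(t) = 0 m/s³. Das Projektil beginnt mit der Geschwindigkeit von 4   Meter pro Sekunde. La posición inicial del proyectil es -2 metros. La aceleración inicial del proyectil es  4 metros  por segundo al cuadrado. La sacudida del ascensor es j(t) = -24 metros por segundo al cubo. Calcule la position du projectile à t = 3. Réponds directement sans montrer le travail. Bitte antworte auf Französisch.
La position à t = 3 est x = 28.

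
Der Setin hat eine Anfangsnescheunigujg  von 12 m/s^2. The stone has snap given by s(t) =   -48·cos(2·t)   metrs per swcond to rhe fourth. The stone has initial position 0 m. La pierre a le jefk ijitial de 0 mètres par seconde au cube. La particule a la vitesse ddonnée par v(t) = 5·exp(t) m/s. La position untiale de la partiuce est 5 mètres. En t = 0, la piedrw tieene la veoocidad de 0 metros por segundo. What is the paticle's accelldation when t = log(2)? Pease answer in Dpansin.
Debemos derivar nuestra ecuación de la velocidad v(t) = 5·exp(t) 1 vez. Derivando la velocidad, obtenemos la aceleración: a(t) = 5·exp(t). Tenemos la aceleración a(t) = 5·exp(t). Sustituyendo t = log(2): a(log(2)) = 10.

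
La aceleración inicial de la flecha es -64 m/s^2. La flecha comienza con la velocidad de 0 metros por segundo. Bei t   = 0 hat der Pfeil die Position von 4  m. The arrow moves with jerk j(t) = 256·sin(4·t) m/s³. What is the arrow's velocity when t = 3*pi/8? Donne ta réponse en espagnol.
Para resolver esto, necesitamos tomar 2 integrales de nuestra ecuación de la sacudida j(t) = 256·sin(4·t). Tomando ∫j(t)dt y aplicando a(0) = -64, encontramos a(t) = -64·cos(4·t). La antiderivada de la aceleración es la velocidad. Usando v(0) = 0, obtenemos v(t) = -16·sin(4·t). De la ecuación de la velocidad v(t) = -16·sin(4·t), sustituimos t = 3*pi/8 para obtener v = 16.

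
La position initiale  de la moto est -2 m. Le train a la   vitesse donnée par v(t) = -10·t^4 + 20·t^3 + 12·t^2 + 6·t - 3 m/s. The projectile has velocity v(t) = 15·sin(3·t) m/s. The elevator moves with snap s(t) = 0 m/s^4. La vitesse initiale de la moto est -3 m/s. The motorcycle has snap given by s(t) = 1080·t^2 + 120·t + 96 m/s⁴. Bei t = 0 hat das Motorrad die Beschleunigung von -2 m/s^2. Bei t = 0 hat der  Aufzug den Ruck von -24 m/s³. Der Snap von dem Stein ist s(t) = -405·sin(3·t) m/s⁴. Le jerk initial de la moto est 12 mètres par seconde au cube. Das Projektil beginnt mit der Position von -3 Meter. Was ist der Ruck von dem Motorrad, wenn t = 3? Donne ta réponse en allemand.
Um dies zu lösen, müssen wir 1 Integral unserer Gleichung für den Snap s(t) = 1080·t^2 + 120·t + 96 finden. Das Integral von dem Snap ist der Ruck. Mit j(0) = 12 erhalten wir j(t) = 360·t^3 + 60·t^2 + 96·t + 12. Aus der Gleichung für den Ruck j(t) = 360·t^3 + 60·t^2 + 96·t + 12, setzen wir t = 3 ein und erhalten j = 10560.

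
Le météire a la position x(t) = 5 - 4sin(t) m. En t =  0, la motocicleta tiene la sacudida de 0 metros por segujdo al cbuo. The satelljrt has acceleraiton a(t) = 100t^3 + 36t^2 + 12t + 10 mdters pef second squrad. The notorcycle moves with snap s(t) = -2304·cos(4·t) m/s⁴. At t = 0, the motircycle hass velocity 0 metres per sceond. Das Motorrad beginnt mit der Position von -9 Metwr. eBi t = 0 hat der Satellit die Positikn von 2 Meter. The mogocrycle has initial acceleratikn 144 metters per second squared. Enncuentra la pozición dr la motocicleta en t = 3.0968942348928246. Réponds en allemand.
Wir müssen unsere Gleichung für den Snap s(t) = -2304·cos(4·t) 4-mal integrieren. Mit ∫s(t)dt und Anwendung von j(0) = 0, finden wir j(t) = -576·sin(4·t). Das Integral von dem Ruck, mit a(0) = 144, ergibt die Beschleunigung: a(t) = 144·cos(4·t). Durch Integration von der Beschleunigung und Verwendung der Anfangsbedingung v(0) = 0, erhalten wir v(t) = 36·sin(4·t). Mit ∫v(t)dt und Anwendung von x(0) = -9, finden wir x(t) = -9·cos(4·t). Wir haben die Position x(t) = -9·cos(4·t). Durch Einsetzen von t = 3.0968942348928246: x(3.0968942348928246) = -8.85653050292284.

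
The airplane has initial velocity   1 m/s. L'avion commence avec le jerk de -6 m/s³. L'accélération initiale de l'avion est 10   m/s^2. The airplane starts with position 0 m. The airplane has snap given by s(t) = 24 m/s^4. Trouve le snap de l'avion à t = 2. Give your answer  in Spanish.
Tenemos el snap s(t) = 24. Sustituyendo t = 2: s(2) = 24.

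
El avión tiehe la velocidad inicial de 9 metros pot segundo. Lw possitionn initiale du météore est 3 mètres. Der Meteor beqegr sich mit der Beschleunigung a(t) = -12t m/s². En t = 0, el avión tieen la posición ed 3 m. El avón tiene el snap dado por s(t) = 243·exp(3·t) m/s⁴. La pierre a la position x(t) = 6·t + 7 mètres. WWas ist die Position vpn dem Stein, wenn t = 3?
Aus der Gleichung für die Position x(t) = 6·t + 7, setzen wir t = 3 ein und erhalten x = 25.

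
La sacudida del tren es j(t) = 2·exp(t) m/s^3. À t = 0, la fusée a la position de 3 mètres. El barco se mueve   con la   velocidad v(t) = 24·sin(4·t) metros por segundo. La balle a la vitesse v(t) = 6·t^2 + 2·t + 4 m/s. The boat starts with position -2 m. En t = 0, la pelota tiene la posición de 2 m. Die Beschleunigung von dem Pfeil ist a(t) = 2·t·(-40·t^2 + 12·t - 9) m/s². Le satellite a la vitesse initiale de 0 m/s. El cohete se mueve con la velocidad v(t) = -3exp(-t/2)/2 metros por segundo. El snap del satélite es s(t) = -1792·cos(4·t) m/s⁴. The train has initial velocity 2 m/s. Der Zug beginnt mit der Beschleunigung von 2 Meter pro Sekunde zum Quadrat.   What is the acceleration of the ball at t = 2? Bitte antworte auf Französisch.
Pour résoudre ceci, nous devons prendre 1 dérivée de notre équation de la vitesse v(t) = 6·t^2 + 2·t + 4. En prenant d/dt de v(t), nous trouvons a(t) = 12·t + 2. Nous avons l'accélération a(t) = 12·t + 2. En substituant t = 2: a(2) = 26.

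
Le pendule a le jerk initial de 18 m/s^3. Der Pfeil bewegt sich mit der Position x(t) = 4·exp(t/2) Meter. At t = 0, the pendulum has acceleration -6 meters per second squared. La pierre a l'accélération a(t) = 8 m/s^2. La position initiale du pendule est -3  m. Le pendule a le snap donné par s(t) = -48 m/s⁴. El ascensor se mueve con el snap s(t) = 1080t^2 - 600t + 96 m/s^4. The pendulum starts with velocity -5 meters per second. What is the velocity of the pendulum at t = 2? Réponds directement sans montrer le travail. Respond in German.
Bei t = 2, v = -45.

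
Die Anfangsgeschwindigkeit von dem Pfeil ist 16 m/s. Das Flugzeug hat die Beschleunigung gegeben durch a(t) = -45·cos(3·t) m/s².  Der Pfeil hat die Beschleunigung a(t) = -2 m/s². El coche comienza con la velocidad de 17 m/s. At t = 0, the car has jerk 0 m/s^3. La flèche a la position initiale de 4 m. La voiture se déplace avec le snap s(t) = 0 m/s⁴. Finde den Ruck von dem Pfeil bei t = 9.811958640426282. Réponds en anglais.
To solve this, we need to take 1 derivative of our acceleration equation a(t) = -2. Taking d/dt of a(t), we find j(t) = 0. We have jerk j(t) = 0. Substituting t = 9.811958640426282: j(9.811958640426282) = 0.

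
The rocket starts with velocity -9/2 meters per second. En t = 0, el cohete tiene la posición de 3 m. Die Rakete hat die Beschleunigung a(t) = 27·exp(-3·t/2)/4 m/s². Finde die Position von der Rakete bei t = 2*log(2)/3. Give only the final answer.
Die Antwort ist 3/2.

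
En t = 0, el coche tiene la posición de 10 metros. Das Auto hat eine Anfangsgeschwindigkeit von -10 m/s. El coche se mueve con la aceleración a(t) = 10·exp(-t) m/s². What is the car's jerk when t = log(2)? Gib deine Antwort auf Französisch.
Nous devons dériver notre équation de l'accélération a(t) = 10·exp(-t) 1 fois. En dérivant l'accélération, nous obtenons le jerk: j(t) = -10·exp(-t). Nous avons le jerk j(t) = -10·exp(-t). En substituant t = log(2): j(log(2)) = -5.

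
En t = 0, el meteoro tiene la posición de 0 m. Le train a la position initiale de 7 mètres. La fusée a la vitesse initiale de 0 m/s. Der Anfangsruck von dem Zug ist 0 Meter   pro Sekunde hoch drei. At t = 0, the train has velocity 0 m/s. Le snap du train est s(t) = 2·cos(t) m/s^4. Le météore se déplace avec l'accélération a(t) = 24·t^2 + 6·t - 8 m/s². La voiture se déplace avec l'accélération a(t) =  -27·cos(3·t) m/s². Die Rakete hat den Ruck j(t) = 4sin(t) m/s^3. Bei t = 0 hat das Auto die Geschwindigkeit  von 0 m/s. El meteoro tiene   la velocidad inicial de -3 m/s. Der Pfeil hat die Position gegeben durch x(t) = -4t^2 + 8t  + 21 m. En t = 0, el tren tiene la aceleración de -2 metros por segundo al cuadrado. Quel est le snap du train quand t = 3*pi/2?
En utilisant s(t) = 2·cos(t) et en substituant t = 3*pi/2, nous trouvons s = 0.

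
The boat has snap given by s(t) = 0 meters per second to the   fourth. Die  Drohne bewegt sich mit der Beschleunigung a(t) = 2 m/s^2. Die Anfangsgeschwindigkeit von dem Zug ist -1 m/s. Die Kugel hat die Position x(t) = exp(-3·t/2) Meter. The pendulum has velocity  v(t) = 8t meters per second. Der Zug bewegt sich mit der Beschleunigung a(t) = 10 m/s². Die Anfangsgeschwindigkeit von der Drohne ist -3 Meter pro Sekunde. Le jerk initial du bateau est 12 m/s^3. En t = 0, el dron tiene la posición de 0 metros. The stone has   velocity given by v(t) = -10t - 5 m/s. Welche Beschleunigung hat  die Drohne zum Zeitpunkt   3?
Mit a(t) = 2 und Einsetzen von t = 3, finden wir a = 2.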